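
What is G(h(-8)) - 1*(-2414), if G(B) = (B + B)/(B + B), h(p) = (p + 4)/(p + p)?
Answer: 2415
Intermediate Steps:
h(p) = (4 + p)/(2*p) (h(p) = (4 + p)/((2*p)) = (4 + p)*(1/(2*p)) = (4 + p)/(2*p))
G(B) = 1 (G(B) = (2*B)/((2*B)) = (2*B)*(1/(2*B)) = 1)
G(h(-8)) - 1*(-2414) = 1 - 1*(-2414) = 1 + 2414 = 2415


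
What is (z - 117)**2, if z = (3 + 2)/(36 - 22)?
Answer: 2666689/196 ≈ 13606.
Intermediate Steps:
z = 5/14 ≈ 0.35714
(z - 117)**2 = (5/14 - 117)**2 = (-1633/14)**2 = 2666689/196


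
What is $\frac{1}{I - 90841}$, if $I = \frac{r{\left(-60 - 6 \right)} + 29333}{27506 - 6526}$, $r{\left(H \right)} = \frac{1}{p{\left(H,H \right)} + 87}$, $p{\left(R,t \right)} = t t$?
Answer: $- \frac{4660707}{423376768261} \approx -1.1008 \cdot 10^{-5}$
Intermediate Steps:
$p{\left(R,t \right)} = t^{2}$
$r{\left(H \right)} = \frac{1}{87 + H^{2}}$ ($r{\left(H \right)} = \frac{1}{H^{2} + 87} = \frac{1}{87 + H^{2}}$)
$I = \frac{6516326}{4660707}$ ($I = \frac{\frac{1}{87 + \left(-60 - 6\right)^{2}} + 29333}{27506 - 6526} = \frac{\frac{1}{87 + \left(-66\right)^{2}} + 29333}{20980} = \left(\frac{1}{87 + 4356} + 29333\right) \frac{1}{20980} = \left(\frac{1}{4443} + 29333\right) \frac{1}{20980} = \frac{130326520}{4443} \cdot \frac{1}{20980} = \frac{6516326}{4660707} \approx 1.3981$)
$\frac{1}{I - 90841} = \frac{1}{\frac{6516326}{4660707} - 90841} = \frac{1}{- \frac{423376768261}{4660707}} = - \frac{4660707}{423376768261}$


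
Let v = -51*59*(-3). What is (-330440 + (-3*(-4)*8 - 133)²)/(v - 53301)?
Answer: 329071/44274 ≈ 7.4326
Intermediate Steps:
v = 9027 (v = -3009*(-3) = 9027)
(-330440 + (-3*(-4)*8 - 133)²)/(v - 53301) = (-330440 + (-3*(-4)*8 - 133)²)/(9027 - 53301) = (-330440 + (12*8 - 133)²)/(-44274) = (-330440 + (96 - 133)²)*(-1/44274) = (-330440 + (-37)²)*(-1/44274) = (-330440 + 1369)*(-1/44274) = -329071*(-1/44274) = 329071/44274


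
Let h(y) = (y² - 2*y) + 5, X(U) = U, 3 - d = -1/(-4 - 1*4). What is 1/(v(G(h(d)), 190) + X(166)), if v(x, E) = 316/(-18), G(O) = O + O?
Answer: 9/1336 ≈ 0.0067365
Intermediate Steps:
d = 23/8 (d = 3 - (-1)/(-4 - 1*4) = 3 - (-1)/(-4 - 4) = 3 - (-1)/(-8) = 3 - (-1)*(-1)/8 = 3 - 1*⅛ = 3 - ⅛ = 23/8 ≈ 2.8750)
h(y) = 5 + y² - 2*y
G(O) = 2*O
v(x, E) = -158/9 (v(x, E) = 316*(-1/18) = -158/9)
1/(v(G(h(d)), 190) + X(166)) = 1/(-158/9 + 166) = 1/(1336/9) = 9/1336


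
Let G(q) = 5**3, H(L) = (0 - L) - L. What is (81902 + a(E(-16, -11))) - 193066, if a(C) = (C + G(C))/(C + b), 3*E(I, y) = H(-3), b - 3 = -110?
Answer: -11672347/105 ≈ -1.1117e+5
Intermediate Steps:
b = -107 (b = 3 - 110 = -107)
H(L) = -2*L (H(L) = -L - L = -2*L)
E(I, y) = 2 (E(I, y) = (-2*(-3))/3 = (1/3)*6 = 2)
G(q) = 125
a(C) = (125 + C)/(-107 + C) (a(C) = (C + 125)/(C - 107) = (125 + C)/(-107 + C))
(81902 + a(E(-16, -11))) - 193066 = (81902 + (125 + 2)/(-107 + 2)) - 193066 = (81902 + 127/(-105)) - 193066 = (81902 - 1/105*127) - 193066 = (81902 - 127/105) - 193066 = 8599583/105 - 193066 = -11672347/105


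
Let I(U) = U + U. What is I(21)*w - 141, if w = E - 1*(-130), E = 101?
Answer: 9561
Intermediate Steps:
w = 231 (w = 101 - 1*(-130) = 101 + 130 = 231)
I(U) = 2*U
I(21)*w - 141 = (2*21)*231 - 141 = 42*231 - 141 = 9702 - 141 = 9561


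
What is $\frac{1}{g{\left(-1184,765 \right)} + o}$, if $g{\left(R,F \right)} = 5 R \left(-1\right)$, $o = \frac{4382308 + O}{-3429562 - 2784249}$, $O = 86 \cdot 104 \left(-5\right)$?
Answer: $\frac{6213811}{36781423532} \approx 0.00016894$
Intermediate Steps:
$O = -44720$ ($O = 8944 \left(-5\right) = -44720$)
$o = - \frac{4337588}{6213811}$ ($o = \frac{4382308 - 44720}{-3429562 - 2784249} = \frac{4337588}{-6213811} = 4337588 \left(- \frac{1}{6213811}\right) = - \frac{4337588}{6213811} \approx -0.69806$)
$g{\left(R,F \right)} = - 5 R$
$\frac{1}{g{\left(-1184,765 \right)} + o} = \frac{1}{\left(-5\right) \left(-1184\right) - \frac{4337588}{6213811}} = \frac{1}{5920 - \frac{4337588}{6213811}} = \frac{1}{\frac{36781423532}{6213811}} = \frac{6213811}{36781423532}$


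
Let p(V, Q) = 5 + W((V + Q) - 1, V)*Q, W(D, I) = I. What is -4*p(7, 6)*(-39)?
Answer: 7332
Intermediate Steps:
p(V, Q) = 5 + Q*V (p(V, Q) = 5 + V*Q = 5 + Q*V)
-4*p(7, 6)*(-39) = -4*(5 + 6*7)*(-39) = -4*(5 + 42)*(-39) = -4*47*(-39) = -188*(-39) = 7332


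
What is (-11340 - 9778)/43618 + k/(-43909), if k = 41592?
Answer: -1370715059/957611381 ≈ -1.4314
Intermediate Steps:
(-11340 - 9778)/43618 + k/(-43909) = (-11340 - 9778)/43618 + 41592/(-43909) = -21118*1/43618 + 41592*(-1/43909) = -10559/21809 - 41592/43909 = -1370715059/957611381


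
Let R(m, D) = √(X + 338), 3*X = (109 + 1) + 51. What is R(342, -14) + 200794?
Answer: 200794 + 5*√141/3 ≈ 2.0081e+5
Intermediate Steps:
X = 161/3 (X = ((109 + 1) + 51)/3 = (110 + 51)/3 = (⅓)*161 = 161/3 ≈ 53.667)
R(m, D) = 5*√141/3 (R(m, D) = √(161/3 + 338) = √(1175/3) = 5*√141/3)
R(342, -14) + 200794 = 5*√141/3 + 200794 = 200794 + 5*√141/3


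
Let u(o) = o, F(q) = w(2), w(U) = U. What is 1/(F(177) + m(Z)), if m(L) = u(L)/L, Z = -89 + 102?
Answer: ⅓ ≈ 0.33333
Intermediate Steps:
F(q) = 2
Z = 13
m(L) = 1 (m(L) = L/L = 1)
1/(F(177) + m(Z)) = 1/(2 + 1) = 1/3 = ⅓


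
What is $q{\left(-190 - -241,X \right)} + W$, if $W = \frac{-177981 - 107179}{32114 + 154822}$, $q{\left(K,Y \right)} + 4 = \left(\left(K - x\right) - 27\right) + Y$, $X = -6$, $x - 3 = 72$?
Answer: $- \frac{1461032}{23367} \approx -62.525$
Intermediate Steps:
$x = 75$ ($x = 3 + 72 = 75$)
$q{\left(K,Y \right)} = -106 + K + Y$ ($q{\left(K,Y \right)} = -4 + \left(\left(\left(K - 75\right) - 27\right) + Y\right) = -4 + \left(\left(\left(-75 + K\right) - 27\right) + Y\right) = -4 + \left(\left(-102 + K\right) + Y\right) = -4 + \left(-102 + K + Y\right) = -106 + K + Y$)
$W = - \frac{35645}{23367}$ ($W = - \frac{285160}{186936} = \left(-285160\right) \frac{1}{186936} = - \frac{35645}{23367} \approx -1.5254$)
$q{\left(-190 - -241,X \right)} + W = \left(-106 - -51 - 6\right) - \frac{35645}{23367} = \left(-106 + \left(-190 + 241\right) - 6\right) - \frac{35645}{23367} = \left(-106 + 51 - 6\right) - \frac{35645}{23367} = -61 - \frac{35645}{23367} = - \frac{1461032}{23367}$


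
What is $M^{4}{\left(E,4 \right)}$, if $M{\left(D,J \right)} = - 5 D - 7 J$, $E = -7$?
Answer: $2401$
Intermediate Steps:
$M{\left(D,J \right)} = - 7 J - 5 D$
$M^{4}{\left(E,4 \right)} = \left(\left(-7\right) 4 - -35\right)^{4} = \left(-28 + 35\right)^{4} = 7^{4} = 2401$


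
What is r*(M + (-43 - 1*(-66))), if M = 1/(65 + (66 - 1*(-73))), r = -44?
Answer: -51623/51 ≈ -1012.2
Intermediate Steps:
M = 1/204 (M = 1/(65 + (66 + 73)) = 1/(65 + 139) = 1/204 ≈ 0.0049020)
r*(M + (-43 - 1*(-66))) = -44*(1/204 + (-43 - 1*(-66))) = -44*(1/204 + (-43 + 66)) = -44*(1/204 + 23) = -44*4693/204 = -51623/51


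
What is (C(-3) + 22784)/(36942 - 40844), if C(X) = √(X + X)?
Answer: -11392/1951 - I*√6/3902 ≈ -5.8391 - 0.00062775*I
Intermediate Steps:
C(X) = √2*√X (C(X) = √(2*X) = √2*√X)
(C(-3) + 22784)/(36942 - 40844) = (√2*√(-3) + 22784)/(36942 - 40844) = (√2*(I*√3) + 22784)/(-3902) = (I*√6 + 22784)*(-1/3902) = (22784 + I*√6)*(-1/3902) = -11392/1951 - I*√6/3902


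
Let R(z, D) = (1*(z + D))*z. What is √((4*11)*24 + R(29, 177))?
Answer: √7030 ≈ 83.845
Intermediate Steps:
R(z, D) = z*(D + z) (R(z, D) = (1*(D + z))*z = (D + z)*z = z*(D + z))
√((4*11)*24 + R(29, 177)) = √((4*11)*24 + 29*(177 + 29)) = √(44*24 + 29*206) = √(1056 + 5974) = √7030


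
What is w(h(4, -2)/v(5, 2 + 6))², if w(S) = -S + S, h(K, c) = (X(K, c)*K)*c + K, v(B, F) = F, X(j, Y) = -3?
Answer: 0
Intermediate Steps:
h(K, c) = K - 3*K*c (h(K, c) = (-3*K)*c + K = -3*K*c + K = K - 3*K*c)
w(S) = 0
w(h(4, -2)/v(5, 2 + 6))² = 0² = 0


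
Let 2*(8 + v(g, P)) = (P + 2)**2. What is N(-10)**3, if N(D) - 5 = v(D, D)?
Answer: 24389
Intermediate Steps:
v(g, P) = -8 + (2 + P)**2/2 (v(g, P) = -8 + (P + 2)**2/2 = -8 + (2 + P)**2/2)
N(D) = -3 + (2 + D)**2/2 (N(D) = 5 + (-8 + (2 + D)**2/2) = -3 + (2 + D)**2/2)
N(-10)**3 = (-3 + (2 - 10)**2/2)**3 = (-3 + (1/2)*(-8)**2)**3 = (-3 + (1/2)*64)**3 = (-3 + 32)**3 = 29**3 = 24389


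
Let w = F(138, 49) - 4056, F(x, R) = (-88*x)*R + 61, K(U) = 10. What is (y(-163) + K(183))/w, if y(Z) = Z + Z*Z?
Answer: -26416/599051 ≈ -0.044096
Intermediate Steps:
y(Z) = Z + Z**2
F(x, R) = 61 - 88*R*x (F(x, R) = -88*R*x + 61 = 61 - 88*R*x)
w = -599051 (w = (61 - 88*49*138) - 4056 = (61 - 595056) - 4056 = -594995 - 4056 = -599051)
(y(-163) + K(183))/w = (-163*(1 - 163) + 10)/(-599051) = (-163*(-162) + 10)*(-1/599051) = (26406 + 10)*(-1/599051) = 26416*(-1/599051) = -26416/599051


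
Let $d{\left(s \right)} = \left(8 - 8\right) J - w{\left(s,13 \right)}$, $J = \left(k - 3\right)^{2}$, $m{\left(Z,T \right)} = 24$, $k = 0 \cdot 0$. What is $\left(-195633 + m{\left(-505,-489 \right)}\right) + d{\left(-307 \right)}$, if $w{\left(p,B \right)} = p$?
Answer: $-195302$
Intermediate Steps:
$k = 0$
$J = 9$ ($J = \left(0 - 3\right)^{2} = \left(-3\right)^{2} = 9$)
$d{\left(s \right)} = - s$ ($d{\left(s \right)} = \left(8 - 8\right) 9 - s = 0 \cdot 9 - s = 0 - s = - s$)
$\left(-195633 + m{\left(-505,-489 \right)}\right) + d{\left(-307 \right)} = \left(-195633 + 24\right) - -307 = -195609 + 307 = -195302$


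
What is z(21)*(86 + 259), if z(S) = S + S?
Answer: 14490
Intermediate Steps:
z(S) = 2*S
z(21)*(86 + 259) = (2*21)*(86 + 259) = 42*345 = 14490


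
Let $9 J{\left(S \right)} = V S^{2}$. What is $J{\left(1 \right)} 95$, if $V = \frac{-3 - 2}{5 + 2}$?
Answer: $- \frac{475}{63} \approx -7.5397$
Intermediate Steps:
$V = - \frac{5}{7} \approx -0.71429$
$J{\left(S \right)} = - \frac{5 S^{2}}{63}$ ($J{\left(S \right)} = \frac{\left(- \frac{5}{7}\right) S^{2}}{9} = - \frac{5 S^{2}}{63}$)
$J{\left(1 \right)} 95 = - \frac{5 \cdot 1^{2}}{63} \cdot 95 = \left(- \frac{5}{63}\right) 1 \cdot 95 = \left(- \frac{5}{63}\right) 95 = - \frac{475}{63}$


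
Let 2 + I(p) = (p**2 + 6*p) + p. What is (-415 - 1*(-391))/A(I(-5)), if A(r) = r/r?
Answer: -24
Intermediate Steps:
I(p) = -2 + p**2 + 7*p (I(p) = -2 + ((p**2 + 6*p) + p) = -2 + (p**2 + 7*p) = -2 + p**2 + 7*p)
A(r) = 1
(-415 - 1*(-391))/A(I(-5)) = (-415 - 1*(-391))/1 = (-415 + 391)*1 = -24*1 = -24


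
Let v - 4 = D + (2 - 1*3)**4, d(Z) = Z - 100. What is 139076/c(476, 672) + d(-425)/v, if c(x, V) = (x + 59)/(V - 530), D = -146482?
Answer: 2892744086659/78365195 ≈ 36914.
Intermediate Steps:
c(x, V) = (59 + x)/(-530 + V)
d(Z) = -100 + Z
v = -146477 (v = 4 + (-146482 + (2 - 1*3)**4) = 4 + (-146482 + (2 - 3)**4) = 4 + (-146482 + (-1)**4) = 4 + (-146482 + 1) = 4 - 146481 = -146477)
139076/c(476, 672) + d(-425)/v = 139076/(((59 + 476)/(-530 + 672))) + (-100 - 425)/(-146477) = 139076/((535/142)) - 525*(-1/146477) = 139076/(((1/142)*535)) + 525/146477 = 139076/(535/142) + 525/146477 = 139076*(142/535) + 525/146477 = 19748792/535 + 525/146477 = 2892744086659/78365195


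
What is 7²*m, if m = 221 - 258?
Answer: -1813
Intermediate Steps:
m = -37
7²*m = 7²*(-37) = 49*(-37) = -1813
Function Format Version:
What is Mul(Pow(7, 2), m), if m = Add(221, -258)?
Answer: -1813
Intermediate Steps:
m = -37
Mul(Pow(7, 2), m) = Mul(Pow(7, 2), -37) = Mul(49, -37) = -1813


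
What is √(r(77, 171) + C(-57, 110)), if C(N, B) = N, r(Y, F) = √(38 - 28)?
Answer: √(-57 + √10) ≈ 7.3374*I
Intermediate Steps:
r(Y, F) = √10
√(r(77, 171) + C(-57, 110)) = √(√10 - 57) = √(-57 + √10)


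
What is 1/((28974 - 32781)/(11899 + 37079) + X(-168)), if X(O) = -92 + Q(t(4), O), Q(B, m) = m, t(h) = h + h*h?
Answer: -1814/471781 ≈ -0.0038450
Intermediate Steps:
t(h) = h + h**2
X(O) = -92 + O
1/((28974 - 32781)/(11899 + 37079) + X(-168)) = 1/((28974 - 32781)/(11899 + 37079) + (-92 - 168)) = 1/(-3807/48978 - 260) = 1/(-3807*1/48978 - 260) = 1/(-141/1814 - 260) = 1/(-471781/1814) = -1814/471781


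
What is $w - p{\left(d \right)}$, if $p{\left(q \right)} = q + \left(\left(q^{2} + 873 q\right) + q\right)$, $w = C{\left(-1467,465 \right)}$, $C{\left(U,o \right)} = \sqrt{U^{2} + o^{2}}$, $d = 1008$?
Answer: $-1898064 + 3 \sqrt{263146} \approx -1.8965 \cdot 10^{6}$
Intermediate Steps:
$w = 3 \sqrt{263146}$ ($w = \sqrt{\left(-1467\right)^{2} + 465^{2}} = \sqrt{2152089 + 216225} = \sqrt{2368314} = 3 \sqrt{263146} \approx 1538.9$)
$p{\left(q \right)} = q^{2} + 875 q$ ($p{\left(q \right)} = q + \left(q^{2} + 874 q\right) = q^{2} + 875 q$)
$w - p{\left(d \right)} = 3 \sqrt{263146} - 1008 \left(875 + 1008\right) = 3 \sqrt{263146} - 1008 \cdot 1883 = 3 \sqrt{263146} - 1898064 = -1898064 + 3 \sqrt{263146}$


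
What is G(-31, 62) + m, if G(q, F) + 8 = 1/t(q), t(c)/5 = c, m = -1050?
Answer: -163991/155 ≈ -1058.0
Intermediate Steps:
t(c) = 5*c
G(q, F) = -8 + 1/(5*q)
G(-31, 62) + m = (-8 + (1/5)/(-31)) - 1050 = (-8 + (1/5)*(-1/31)) - 1050 = (-8 - 1/155) - 1050 = -1241/155 - 1050 = -163991/155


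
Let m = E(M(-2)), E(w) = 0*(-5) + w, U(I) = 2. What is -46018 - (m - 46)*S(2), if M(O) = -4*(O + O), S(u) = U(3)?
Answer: -45958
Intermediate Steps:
S(u) = 2
M(O) = -8*O
E(w) = w (E(w) = 0 + w = w)
m = 16 (m = -8*(-2) = 16)
-46018 - (m - 46)*S(2) = -46018 - (16 - 46)*2 = -46018 - (-30)*2 = -46018 - 1*(-60) = -46018 + 60 = -45958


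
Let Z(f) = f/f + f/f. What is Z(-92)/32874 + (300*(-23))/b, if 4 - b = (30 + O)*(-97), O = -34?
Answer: 9451307/525984 ≈ 17.969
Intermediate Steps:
Z(f) = 2 (Z(f) = 1 + 1 = 2)
b = -384 (b = 4 - (30 - 34)*(-97) = 4 - (-4)*(-97) = 4 - 1*388 = 4 - 388 = -384)
Z(-92)/32874 + (300*(-23))/b = 2/32874 + (300*(-23))/(-384) = 2*(1/32874) - 6900*(-1/384) = 1/16437 + 575/32 = 9451307/525984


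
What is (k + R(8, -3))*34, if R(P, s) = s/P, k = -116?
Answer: -15827/4 ≈ -3956.8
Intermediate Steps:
(k + R(8, -3))*34 = (-116 - 3/8)*34 = -931/8*34 = -15827/4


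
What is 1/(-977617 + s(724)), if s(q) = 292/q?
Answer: -181/176948604 ≈ -1.0229e-6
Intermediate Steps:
1/(-977617 + s(724)) = 1/(-977617 + 292/724) = 1/(-977617 + 292*(1/724)) = 1/(-977617 + 73/181) = 1/(-176948604/181) = -181/176948604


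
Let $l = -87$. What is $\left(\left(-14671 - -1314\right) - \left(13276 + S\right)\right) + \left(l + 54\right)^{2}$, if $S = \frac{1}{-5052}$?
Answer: $- \frac{129048287}{5052} \approx -25544.0$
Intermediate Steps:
$S = - \frac{1}{5052} \approx -0.00019794$
$\left(\left(-14671 - -1314\right) - \left(13276 + S\right)\right) + \left(l + 54\right)^{2} = \left(\left(-14671 - -1314\right) - \frac{67070351}{5052}\right) + \left(-87 + 54\right)^{2} = \left(\left(-14671 + 1314\right) + \left(-13276 + \frac{1}{5052}\right)\right) + \left(-33\right)^{2} = \left(-13357 - \frac{67070351}{5052}\right) + 1089 = - \frac{134549915}{5052} + 1089 = - \frac{129048287}{5052}$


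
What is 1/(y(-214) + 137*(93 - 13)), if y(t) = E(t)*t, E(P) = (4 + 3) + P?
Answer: 1/55258 ≈ 1.8097e-5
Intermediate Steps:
E(P) = 7 + P
y(t) = t*(7 + t) (y(t) = (7 + t)*t = t*(7 + t))
1/(y(-214) + 137*(93 - 13)) = 1/(-214*(7 - 214) + 137*(93 - 13)) = 1/(-214*(-207) + 137*80) = 1/(44298 + 10960) = 1/55258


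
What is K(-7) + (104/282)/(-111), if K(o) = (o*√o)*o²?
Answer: -52/15651 - 343*I*√7 ≈ -0.0033225 - 907.49*I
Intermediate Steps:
K(o) = o^(7/2) (K(o) = o^(3/2)*o² = o^(7/2))
K(-7) + (104/282)/(-111) = (-7)^(7/2) + (104/282)/(-111) = -343*I*√7 + (104*(1/282))*(-1/111) = -343*I*√7 + (52/141)*(-1/111) = -343*I*√7 - 52/15651 = -52/15651 - 343*I*√7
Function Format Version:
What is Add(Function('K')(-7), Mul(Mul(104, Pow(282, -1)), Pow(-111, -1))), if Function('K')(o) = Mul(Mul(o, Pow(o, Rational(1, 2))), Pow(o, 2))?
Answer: Add(Rational(-52, 15651), Mul(-343, I, Pow(7, Rational(1, 2)))) ≈ Add(-0.0033225, Mul(-907.49, I))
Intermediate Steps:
Function('K')(o) = Pow(o, Rational(7, 2)) (Function('K')(o) = Mul(Pow(o, Rational(3, 2)), Pow(o, 2)) = Pow(o, Rational(7, 2)))
Add(Function('K')(-7), Mul(Mul(104, Pow(282, -1)), Pow(-111, -1))) = Add(Pow(-7, Rational(7, 2)), Mul(Mul(104, Pow(282, -1)), Pow(-111, -1))) = Add(Mul(-343, I, Pow(7, Rational(1, 2))), Mul(Mul(104, Rational(1, 282)), Rational(-1, 111))) = Add(Mul(-343, I, Pow(7, Rational(1, 2))), Mul(Rational(52, 141), Rational(-1, 111))) = Add(Mul(-343, I, Pow(7, Rational(1, 2))), Rational(-52, 15651)) = Add(Rational(-52, 15651), Mul(-343, I, Pow(7, Rational(1, 2))))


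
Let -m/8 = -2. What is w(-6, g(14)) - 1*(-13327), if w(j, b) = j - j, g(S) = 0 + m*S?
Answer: 13327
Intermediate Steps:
m = 16 (m = -8*(-2) = 16)
g(S) = 16*S (g(S) = 0 + 16*S = 16*S)
w(j, b) = 0
w(-6, g(14)) - 1*(-13327) = 0 - 1*(-13327) = 0 + 13327 = 13327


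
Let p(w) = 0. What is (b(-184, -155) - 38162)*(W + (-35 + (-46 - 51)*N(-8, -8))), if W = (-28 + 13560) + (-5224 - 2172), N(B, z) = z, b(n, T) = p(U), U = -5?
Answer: -262440074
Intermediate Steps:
b(n, T) = 0
W = 6136 (W = 13532 - 7396 = 6136)
(b(-184, -155) - 38162)*(W + (-35 + (-46 - 51)*N(-8, -8))) = (0 - 38162)*(6136 + (-35 + (-46 - 51)*(-8))) = -38162*(6136 + (-35 - 97*(-8))) = -38162*(6136 + (-35 + 776)) = -38162*(6136 + 741) = -38162*6877 = -262440074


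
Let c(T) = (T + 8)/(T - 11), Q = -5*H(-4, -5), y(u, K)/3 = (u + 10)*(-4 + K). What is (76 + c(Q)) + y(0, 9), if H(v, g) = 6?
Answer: 9288/41 ≈ 226.54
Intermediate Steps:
y(u, K) = 3*(-4 + K)*(10 + u) (y(u, K) = 3*((u + 10)*(-4 + K)) = 3*((10 + u)*(-4 + K)) = 3*((-4 + K)*(10 + u)) = 3*(-4 + K)*(10 + u))
Q = -30 (Q = -5*6 = -30)
c(T) = (8 + T)/(-11 + T)
(76 + c(Q)) + y(0, 9) = (76 + (8 - 30)/(-11 - 30)) + (-120 - 12*0 + 30*9 + 3*9*0) = (76 - 22/(-41)) + (-120 + 0 + 270 + 0) = (76 - 1/41*(-22)) + 150 = (76 + 22/41) + 150 = 3138/41 + 150 = 9288/41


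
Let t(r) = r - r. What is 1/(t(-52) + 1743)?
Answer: 1/1743 ≈ 0.00057372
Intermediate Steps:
t(r) = 0
1/(t(-52) + 1743) = 1/(0 + 1743) = 1/1743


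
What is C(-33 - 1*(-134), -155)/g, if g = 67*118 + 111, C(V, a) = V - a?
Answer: 256/8017 ≈ 0.031932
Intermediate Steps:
g = 8017 (g = 7906 + 111 = 8017)
C(-33 - 1*(-134), -155)/g = ((-33 - 1*(-134)) - 1*(-155))/8017 = ((-33 + 134) + 155)*(1/8017) = (101 + 155)*(1/8017) = 256*(1/8017) = 256/8017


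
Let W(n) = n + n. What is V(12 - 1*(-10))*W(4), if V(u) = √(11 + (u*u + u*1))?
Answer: 8*√517 ≈ 181.90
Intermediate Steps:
W(n) = 2*n
V(u) = √(11 + u + u²) (V(u) = √(11 + (u² + u)) = √(11 + (u + u²)) = √(11 + u + u²))
V(12 - 1*(-10))*W(4) = √(11 + (12 - 1*(-10)) + (12 - 1*(-10))²)*(2*4) = √(11 + (12 + 10) + (12 + 10)²)*8 = √(11 + 22 + 22²)*8 = √(11 + 22 + 484)*8 = √517*8 = 8*√517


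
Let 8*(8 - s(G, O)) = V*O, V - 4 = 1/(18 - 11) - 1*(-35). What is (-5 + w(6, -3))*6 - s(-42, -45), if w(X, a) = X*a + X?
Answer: -9245/28 ≈ -330.18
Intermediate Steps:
w(X, a) = X + X*a
V = 274/7 (V = 4 + (1/(18 - 11) - 1*(-35)) = 4 + (1/7 + 35) = 4 + (⅐ + 35) = 4 + 246/7 = 274/7 ≈ 39.143)
s(G, O) = 8 - 137*O/28
(-5 + w(6, -3))*6 - s(-42, -45) = (-5 + 6*(1 - 3))*6 - (8 - 137/28*(-45)) = (-5 + 6*(-2))*6 - (8 + 6165/28) = (-5 - 12)*6 - 1*6389/28 = -17*6 - 6389/28 = -102 - 6389/28 = -9245/28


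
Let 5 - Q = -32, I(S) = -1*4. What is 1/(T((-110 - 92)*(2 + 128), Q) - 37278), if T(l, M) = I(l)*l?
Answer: 1/67762 ≈ 1.4758e-5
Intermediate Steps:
I(S) = -4
Q = 37 (Q = 5 - 1*(-32) = 5 + 32 = 37)
T(l, M) = -4*l
1/(T((-110 - 92)*(2 + 128), Q) - 37278) = 1/(-4*(-110 - 92)*(2 + 128) - 37278) = 1/(-(-808)*130 - 37278) = 1/(-4*(-26260) - 37278) = 1/(105040 - 37278) = 1/67762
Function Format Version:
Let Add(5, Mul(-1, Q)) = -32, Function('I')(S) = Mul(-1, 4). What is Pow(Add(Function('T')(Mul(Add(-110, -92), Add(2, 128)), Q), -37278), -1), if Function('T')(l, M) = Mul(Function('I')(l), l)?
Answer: Rational(1, 67762) ≈ 1.4758e-5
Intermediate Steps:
Function('I')(S) = -4
Q = 37 (Q = Add(5, Mul(-1, -32)) = Add(5, 32) = 37)
Function('T')(l, M) = Mul(-4, l)
Pow(Add(Function('T')(Mul(Add(-110, -92), Add(2, 128)), Q), -37278), -1) = Pow(Add(Mul(-4, Mul(Add(-110, -92), Add(2, 128))), -37278), -1) = Pow(Add(Mul(-4, Mul(-202, 130)), -37278), -1) = Pow(Add(Mul(-4, -26260), -37278), -1) = Pow(Add(105040, -37278), -1) = Pow(67762, -1) = Rational(1, 67762)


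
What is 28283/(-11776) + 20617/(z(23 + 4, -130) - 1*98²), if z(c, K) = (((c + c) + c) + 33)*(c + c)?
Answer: -42538197/5075456 ≈ -8.3812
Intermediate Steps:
z(c, K) = 2*c*(33 + 3*c) (z(c, K) = ((2*c + c) + 33)*(2*c) = (3*c + 33)*(2*c) = (33 + 3*c)*(2*c) = 2*c*(33 + 3*c))
28283/(-11776) + 20617/(z(23 + 4, -130) - 1*98²) = 28283/(-11776) + 20617/(6*(23 + 4)*(11 + (23 + 4)) - 1*98²) = 28283*(-1/11776) + 20617/(6*27*(11 + 27) - 1*9604) = -28283/11776 + 20617/(6*27*38 - 9604) = -28283/11776 + 20617/(6156 - 9604) = -28283/11776 + 20617/(-3448) = -28283/11776 + 20617*(-1/3448) = -28283/11776 - 20617/3448 = -42538197/5075456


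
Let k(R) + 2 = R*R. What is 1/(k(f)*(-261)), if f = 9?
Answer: -1/20619 ≈ -4.8499e-5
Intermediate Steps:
k(R) = -2 + R² (k(R) = -2 + R*R = -2 + R²)
1/(k(f)*(-261)) = 1/((-2 + 9²)*(-261)) = 1/((-2 + 81)*(-261)) = 1/(79*(-261)) = 1/(-20619) = -1/20619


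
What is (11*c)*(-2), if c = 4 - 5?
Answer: 22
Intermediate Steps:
c = -1
(11*c)*(-2) = (11*(-1))*(-2) = -11*(-2) = 22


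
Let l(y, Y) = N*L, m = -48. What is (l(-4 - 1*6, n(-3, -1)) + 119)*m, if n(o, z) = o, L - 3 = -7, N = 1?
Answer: -5520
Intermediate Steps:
L = -4 (L = 3 - 7 = -4)
l(y, Y) = -4 (l(y, Y) = 1*(-4) = -4)
(l(-4 - 1*6, n(-3, -1)) + 119)*m = (-4 + 119)*(-48) = 115*(-48) = -5520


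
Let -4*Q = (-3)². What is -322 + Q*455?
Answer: -5383/4 ≈ -1345.8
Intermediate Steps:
Q = -9/4 (Q = -¼*(-3)² = -¼*9 = -9/4 ≈ -2.2500)
-322 + Q*455 = -322 - 9/4*455 = -322 - 4095/4 = -5383/4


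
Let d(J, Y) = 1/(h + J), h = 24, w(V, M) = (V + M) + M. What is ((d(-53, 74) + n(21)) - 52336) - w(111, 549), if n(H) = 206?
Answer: -1546832/29 ≈ -53339.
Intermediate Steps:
w(V, M) = V + 2*M (w(V, M) = (M + V) + M = V + 2*M)
d(J, Y) = 1/(24 + J)
((d(-53, 74) + n(21)) - 52336) - w(111, 549) = ((1/(24 - 53) + 206) - 52336) - (111 + 2*549) = ((1/(-29) + 206) - 52336) - (111 + 1098) = ((-1/29 + 206) - 52336) - 1*1209 = (5973/29 - 52336) - 1209 = -1511771/29 - 1209 = -1546832/29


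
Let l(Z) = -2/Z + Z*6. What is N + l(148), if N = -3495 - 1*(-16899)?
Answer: 1057607/74 ≈ 14292.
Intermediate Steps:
l(Z) = -2/Z + 6*Z
N = 13404 (N = -3495 + 16899 = 13404)
N + l(148) = 13404 + (-2/148 + 6*148) = 13404 + (-2*1/148 + 888) = 13404 + (-1/74 + 888) = 13404 + 65711/74 = 1057607/74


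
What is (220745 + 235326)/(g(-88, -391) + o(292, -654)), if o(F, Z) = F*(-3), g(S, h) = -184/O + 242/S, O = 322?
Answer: -12769988/24621 ≈ -518.66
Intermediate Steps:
g(S, h) = -4/7 + 242/S (g(S, h) = -184/322 + 242/S = -184*1/322 + 242/S = -4/7 + 242/S)
o(F, Z) = -3*F
(220745 + 235326)/(g(-88, -391) + o(292, -654)) = (220745 + 235326)/((-4/7 + 242/(-88)) - 3*292) = 456071/((-4/7 + 242*(-1/88)) - 876) = 456071/((-4/7 - 11/4) - 876) = 456071/(-93/28 - 876) = 456071/(-24621/28) = 456071*(-28/24621) = -12769988/24621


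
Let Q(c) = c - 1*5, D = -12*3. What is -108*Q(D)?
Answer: 4428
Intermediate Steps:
D = -36
Q(c) = -5 + c (Q(c) = c - 5 = -5 + c)
-108*Q(D) = -108*(-5 - 36) = -108*(-41) = 4428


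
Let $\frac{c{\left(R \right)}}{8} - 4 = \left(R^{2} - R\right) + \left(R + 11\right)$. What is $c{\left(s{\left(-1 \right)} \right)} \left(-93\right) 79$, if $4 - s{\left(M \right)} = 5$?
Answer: $-940416$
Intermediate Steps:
$s{\left(M \right)} = -1$ ($s{\left(M \right)} = 4 - 5 = -1$)
$c{\left(R \right)} = 120 + 8 R^{2}$ ($c{\left(R \right)} = 32 + 8 \left(\left(R^{2} - R\right) + \left(R + 11\right)\right) = 32 + 8 \left(\left(R^{2} - R\right) + \left(11 + R\right)\right) = 32 + 8 \left(11 + R^{2}\right) = 32 + \left(88 + 8 R^{2}\right) = 120 + 8 R^{2}$)
$c{\left(s{\left(-1 \right)} \right)} \left(-93\right) 79 = \left(120 + 8 \left(-1\right)^{2}\right) \left(-93\right) 79 = \left(120 + 8 \cdot 1\right) \left(-93\right) 79 = \left(120 + 8\right) \left(-93\right) 79 = 128 \left(-93\right) 79 = \left(-11904\right) 79 = -940416$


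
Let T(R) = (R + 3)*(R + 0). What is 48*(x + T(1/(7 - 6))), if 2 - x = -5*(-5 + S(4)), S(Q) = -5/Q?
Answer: -1212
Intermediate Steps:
T(R) = R*(3 + R) (T(R) = (3 + R)*R = R*(3 + R))
x = -117/4 (x = 2 - (-5)*(-5 - 5/4) = 2 - (-5)*(-25)/4 = 2 - 1*125/4 = 2 - 125/4 = -117/4 ≈ -29.250)
48*(x + T(1/(7 - 6))) = 48*(-117/4 + (3 + 1/(7 - 6))/(7 - 6)) = 48*(-117/4 + (3 + 1/1)/1) = 48*(-117/4 + 1*(3 + 1)) = 48*(-117/4 + 1*4) = 48*(-117/4 + 4) = 48*(-101/4) = -1212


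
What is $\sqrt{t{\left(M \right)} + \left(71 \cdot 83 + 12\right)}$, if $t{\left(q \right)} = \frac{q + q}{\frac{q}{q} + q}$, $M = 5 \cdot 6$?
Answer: $\frac{\sqrt{5676565}}{31} \approx 76.857$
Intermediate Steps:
$M = 30$
$t{\left(q \right)} = \frac{2 q}{1 + q}$
$\sqrt{t{\left(M \right)} + \left(71 \cdot 83 + 12\right)} = \sqrt{2 \cdot 30 \frac{1}{1 + 30} + \left(71 \cdot 83 + 12\right)} = \sqrt{2 \cdot 30 \cdot \frac{1}{31} + \left(5893 + 12\right)} = \sqrt{2 \cdot 30 \cdot \frac{1}{31} + 5905} = \sqrt{\frac{60}{31} + 5905} = \sqrt{\frac{183115}{31}} = \frac{\sqrt{5676565}}{31}$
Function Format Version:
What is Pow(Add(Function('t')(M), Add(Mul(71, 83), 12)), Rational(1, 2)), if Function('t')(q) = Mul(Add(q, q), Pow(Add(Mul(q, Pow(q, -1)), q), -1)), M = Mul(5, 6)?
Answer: Mul(Rational(1, 31), Pow(5676565, Rational(1, 2))) ≈ 76.857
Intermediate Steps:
M = 30
Function('t')(q) = Mul(2, q, Pow(Add(1, q), -1)) (Function('t')(q) = Mul(Mul(2, q), Pow(Add(1, q), -1)) = Mul(2, q, Pow(Add(1, q), -1)))
Pow(Add(Function('t')(M), Add(Mul(71, 83), 12)), Rational(1, 2)) = Pow(Add(Mul(2, 30, Pow(Add(1, 30), -1)), Add(Mul(71, 83), 12)), Rational(1, 2)) = Pow(Add(Mul(2, 30, Pow(31, -1)), Add(5893, 12)), Rational(1, 2)) = Pow(Add(Mul(2, 30, Rational(1, 31)), 5905), Rational(1, 2)) = Pow(Add(Rational(60, 31), 5905), Rational(1, 2)) = Pow(Rational(183115, 31), Rational(1, 2)) = Mul(Rational(1, 31), Pow(5676565, Rational(1, 2)))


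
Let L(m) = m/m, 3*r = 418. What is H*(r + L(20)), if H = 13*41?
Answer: 224393/3 ≈ 74798.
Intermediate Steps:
r = 418/3 (r = (1/3)*418 = 418/3 ≈ 139.33)
H = 533
L(m) = 1
H*(r + L(20)) = 533*(418/3 + 1) = 533*(421/3) = 224393/3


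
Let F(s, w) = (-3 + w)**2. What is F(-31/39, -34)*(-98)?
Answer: -134162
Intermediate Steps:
F(-31/39, -34)*(-98) = (-3 - 34)**2*(-98) = (-37)**2*(-98) = 1369*(-98) = -134162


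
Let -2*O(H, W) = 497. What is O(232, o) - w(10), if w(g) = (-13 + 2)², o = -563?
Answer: -739/2 ≈ -369.50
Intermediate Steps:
O(H, W) = -497/2 (O(H, W) = -½*497 = -497/2)
w(g) = 121 (w(g) = (-11)² = 121)
O(232, o) - w(10) = -497/2 - 1*121 = -497/2 - 121 = -739/2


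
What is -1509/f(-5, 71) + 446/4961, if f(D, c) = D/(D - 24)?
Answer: -217096091/24805 ≈ -8752.1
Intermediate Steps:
f(D, c) = D/(-24 + D)
-1509/f(-5, 71) + 446/4961 = -1509/((-5/(-24 - 5))) + 446/4961 = -1509/((-5/(-29))) + 446*(1/4961) = -1509/((-5*(-1/29))) + 446/4961 = -1509/5/29 + 446/4961 = -1509*29/5 + 446/4961 = -43761/5 + 446/4961 = -217096091/24805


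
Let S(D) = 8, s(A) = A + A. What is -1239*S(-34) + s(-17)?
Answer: -9946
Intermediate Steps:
s(A) = 2*A
-1239*S(-34) + s(-17) = -1239*8 + 2*(-17) = -9912 - 34 = -9946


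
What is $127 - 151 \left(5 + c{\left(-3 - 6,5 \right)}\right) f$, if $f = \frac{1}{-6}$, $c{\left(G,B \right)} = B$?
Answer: $\frac{1136}{3} \approx 378.67$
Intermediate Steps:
$f = - \frac{1}{6} \approx -0.16667$
$127 - 151 \left(5 + c{\left(-3 - 6,5 \right)}\right) f = 127 - 151 \left(5 + 5\right) \left(- \frac{1}{6}\right) = 127 - 151 \cdot 10 \left(- \frac{1}{6}\right) = 127 - - \frac{755}{3} = 127 + \frac{755}{3} = \frac{1136}{3}$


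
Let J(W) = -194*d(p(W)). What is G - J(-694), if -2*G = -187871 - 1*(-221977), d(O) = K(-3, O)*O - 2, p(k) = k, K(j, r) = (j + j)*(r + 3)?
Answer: -558218297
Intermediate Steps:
K(j, r) = 2*j*(3 + r) (K(j, r) = (2*j)*(3 + r) = 2*j*(3 + r))
d(O) = -2 + O*(-18 - 6*O) (d(O) = (2*(-3)*(3 + O))*O - 2 = (-18 - 6*O)*O - 2 = O*(-18 - 6*O) - 2 = -2 + O*(-18 - 6*O))
J(W) = 388 + 1164*W*(3 + W) (J(W) = -194*(-2 - 6*W*(3 + W)) = 388 + 1164*W*(3 + W))
G = -17053 (G = -(-187871 - 1*(-221977))/2 = -(-187871 + 221977)/2 = -½*34106 = -17053)
G - J(-694) = -17053 - (388 + 1164*(-694)*(3 - 694)) = -17053 - (388 + 1164*(-694)*(-691)) = -17053 - (388 + 558200856) = -17053 - 1*558201244 = -17053 - 558201244 = -558218297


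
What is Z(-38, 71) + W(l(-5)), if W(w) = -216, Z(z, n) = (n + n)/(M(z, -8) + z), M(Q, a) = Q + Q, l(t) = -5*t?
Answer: -12383/57 ≈ -217.25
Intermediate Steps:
M(Q, a) = 2*Q
Z(z, n) = 2*n/(3*z) (Z(z, n) = (n + n)/(2*z + z) = (2*n)/((3*z)) = (2*n)*(1/(3*z)) = 2*n/(3*z))
Z(-38, 71) + W(l(-5)) = (2/3)*71/(-38) - 216 = (2/3)*71*(-1/38) - 216 = -71/57 - 216 = -12383/57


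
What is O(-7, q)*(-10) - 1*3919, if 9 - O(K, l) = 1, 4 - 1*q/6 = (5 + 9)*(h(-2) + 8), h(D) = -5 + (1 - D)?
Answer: -3999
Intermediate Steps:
h(D) = -4 - D
q = -480 (q = 24 - 6*(5 + 9)*((-4 - 1*(-2)) + 8) = 24 - 84*((-4 + 2) + 8) = 24 - 84*(-2 + 8) = 24 - 84*6 = 24 - 6*84 = 24 - 504 = -480)
O(K, l) = 8 (O(K, l) = 9 - 1*1 = 9 - 1 = 8)
O(-7, q)*(-10) - 1*3919 = 8*(-10) - 1*3919 = -80 - 3919 = -3999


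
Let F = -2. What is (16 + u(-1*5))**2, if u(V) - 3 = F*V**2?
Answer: 961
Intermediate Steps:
u(V) = 3 - 2*V**2
(16 + u(-1*5))**2 = (16 + (3 - 2*(-1*5)**2))**2 = (16 + (3 - 2*(-5)**2))**2 = (16 + (3 - 2*25))**2 = (16 + (3 - 50))**2 = (16 - 47)**2 = (-31)**2 = 961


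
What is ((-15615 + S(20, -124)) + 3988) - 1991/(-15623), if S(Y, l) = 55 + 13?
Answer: -180584266/15623 ≈ -11559.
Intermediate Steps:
S(Y, l) = 68
((-15615 + S(20, -124)) + 3988) - 1991/(-15623) = ((-15615 + 68) + 3988) - 1991/(-15623) = (-15547 + 3988) - 1991*(-1/15623) = -11559 + 1991/15623 = -180584266/15623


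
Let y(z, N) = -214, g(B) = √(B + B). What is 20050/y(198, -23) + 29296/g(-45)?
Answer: -10025/107 - 14648*I*√10/15 ≈ -93.692 - 3088.1*I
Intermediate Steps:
g(B) = √2*√B (g(B) = √(2*B) = √2*√B)
20050/y(198, -23) + 29296/g(-45) = 20050/(-214) + 29296/((√2*√(-45))) = 20050*(-1/214) + 29296/((√2*(3*I*√5))) = -10025/107 + 29296/((3*I*√10)) = -10025/107 + 29296*(-I*√10/30) = -10025/107 - 14648*I*√10/15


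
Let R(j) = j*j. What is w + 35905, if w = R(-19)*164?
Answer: 95109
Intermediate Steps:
R(j) = j²
w = 59204 (w = (-19)²*164 = 361*164 = 59204)
w + 35905 = 59204 + 35905 = 95109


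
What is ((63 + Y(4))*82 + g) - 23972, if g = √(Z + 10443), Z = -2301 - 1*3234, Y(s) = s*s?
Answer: -17494 + 2*√1227 ≈ -17424.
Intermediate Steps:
Y(s) = s²
Z = -5535 (Z = -2301 - 3234 = -5535)
g = 2*√1227 (g = √(-5535 + 10443) = √4908 = 2*√1227 ≈ 70.057)
((63 + Y(4))*82 + g) - 23972 = ((63 + 4²)*82 + 2*√1227) - 23972 = ((63 + 16)*82 + 2*√1227) - 23972 = (79*82 + 2*√1227) - 23972 = (6478 + 2*√1227) - 23972 = -17494 + 2*√1227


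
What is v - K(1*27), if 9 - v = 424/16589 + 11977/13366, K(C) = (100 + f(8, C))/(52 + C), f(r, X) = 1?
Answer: 2247367789/330501082 ≈ 6.7999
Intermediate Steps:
K(C) = 101/(52 + C) (K(C) = (100 + 1)/(52 + C) = 101/(52 + C))
v = 33796293/4183558 (v = 9 - (424/16589 + 11977/13366) = 9 - (424*(1/16589) + 11977*(1/13366)) = 9 - (8/313 + 11977/13366) = 9 - 1*3855729/4183558 = 9 - 3855729/4183558 = 33796293/4183558 ≈ 8.0784)
v - K(1*27) = 33796293/4183558 - 101/(52 + 1*27) = 33796293/4183558 - 101/(52 + 27) = 33796293/4183558 - 101/79 = 2247367789/330501082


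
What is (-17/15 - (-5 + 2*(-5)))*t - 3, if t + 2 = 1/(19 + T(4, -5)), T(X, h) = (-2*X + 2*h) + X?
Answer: -699/25 ≈ -27.960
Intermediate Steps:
T(X, h) = -X + 2*h
t = -9/5 (t = -2 + 1/(19 + (-1*4 + 2*(-5))) = -2 + 1/(19 + (-4 - 10)) = -2 + 1/(19 - 14) = -2 + 1/5 = -2 + ⅕ = -9/5 ≈ -1.8000)
(-17/15 - (-5 + 2*(-5)))*t - 3 = (-17/15 - (-5 + 2*(-5)))*(-9/5) - 3 = (-17*1/15 - (-5 - 10))*(-9/5) - 3 = (-17/15 - 1*(-15))*(-9/5) - 3 = (-17/15 + 15)*(-9/5) - 3 = (208/15)*(-9/5) - 3 = -624/25 - 3 = -699/25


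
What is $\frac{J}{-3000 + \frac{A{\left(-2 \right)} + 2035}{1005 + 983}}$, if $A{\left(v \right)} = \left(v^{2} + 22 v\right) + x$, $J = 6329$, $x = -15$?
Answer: $- \frac{3145513}{1490505} \approx -2.1104$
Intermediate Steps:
$A{\left(v \right)} = -15 + v^{2} + 22 v$ ($A{\left(v \right)} = \left(v^{2} + 22 v\right) - 15 = -15 + v^{2} + 22 v$)
$\frac{J}{-3000 + \frac{A{\left(-2 \right)} + 2035}{1005 + 983}} = \frac{6329}{-3000 + \frac{\left(-15 + \left(-2\right)^{2} + 22 \left(-2\right)\right) + 2035}{1005 + 983}} = \frac{6329}{-3000 + \frac{\left(-15 + 4 - 44\right) + 2035}{1988}} = \frac{6329}{-3000 + \left(-55 + 2035\right) \frac{1}{1988}} = \frac{6329}{-3000 + 1980 \cdot \frac{1}{1988}} = \frac{6329}{-3000 + \frac{495}{497}} = \frac{6329}{- \frac{1490505}{497}} = 6329 \left(- \frac{497}{1490505}\right) = - \frac{3145513}{1490505}$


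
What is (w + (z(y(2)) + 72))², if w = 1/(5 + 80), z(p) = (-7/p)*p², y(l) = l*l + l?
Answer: 6507601/7225 ≈ 900.71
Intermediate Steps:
y(l) = l + l² (y(l) = l² + l = l + l²)
z(p) = -7*p
w = 1/85 ≈ 0.011765
(w + (z(y(2)) + 72))² = (1/85 + (-14*(1 + 2) + 72))² = (1/85 + (-14*3 + 72))² = (1/85 + (-7*6 + 72))² = (1/85 + (-42 + 72))² = (1/85 + 30)² = (2551/85)² = 6507601/7225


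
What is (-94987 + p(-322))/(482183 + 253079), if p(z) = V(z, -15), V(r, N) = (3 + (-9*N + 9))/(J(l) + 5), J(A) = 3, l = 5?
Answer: -759749/5882096 ≈ -0.12916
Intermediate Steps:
V(r, N) = 3/2 - 9*N/8 (V(r, N) = (3 + (-9*N + 9))/(3 + 5) = (3 + (9 - 9*N))/8 = (12 - 9*N)*(1/8) = 3/2 - 9*N/8)
p(z) = 147/8 (p(z) = 3/2 - 9/8*(-15) = 3/2 + 135/8 = 147/8)
(-94987 + p(-322))/(482183 + 253079) = (-94987 + 147/8)/(482183 + 253079) = -759749/8/735262 = -759749/8*1/735262 = -759749/5882096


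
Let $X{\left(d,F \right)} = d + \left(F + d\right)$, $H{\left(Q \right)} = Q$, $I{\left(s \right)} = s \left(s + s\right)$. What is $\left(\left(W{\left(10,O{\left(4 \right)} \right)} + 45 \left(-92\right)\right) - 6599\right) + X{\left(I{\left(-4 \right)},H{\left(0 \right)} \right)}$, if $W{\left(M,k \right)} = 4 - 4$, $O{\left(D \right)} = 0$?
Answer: $-10675$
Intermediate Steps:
$I{\left(s \right)} = 2 s^{2}$ ($I{\left(s \right)} = s 2 s = 2 s^{2}$)
$W{\left(M,k \right)} = 0$ ($W{\left(M,k \right)} = 4 - 4 = 0$)
$X{\left(d,F \right)} = F + 2 d$
$\left(\left(W{\left(10,O{\left(4 \right)} \right)} + 45 \left(-92\right)\right) - 6599\right) + X{\left(I{\left(-4 \right)},H{\left(0 \right)} \right)} = \left(\left(0 + 45 \left(-92\right)\right) - 6599\right) + \left(0 + 2 \cdot 2 \left(-4\right)^{2}\right) = \left(\left(0 - 4140\right) - 6599\right) + \left(0 + 2 \cdot 2 \cdot 16\right) = \left(-4140 - 6599\right) + \left(0 + 2 \cdot 32\right) = -10739 + \left(0 + 64\right) = -10739 + 64 = -10675$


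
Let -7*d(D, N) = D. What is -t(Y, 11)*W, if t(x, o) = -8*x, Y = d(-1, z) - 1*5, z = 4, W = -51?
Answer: 13872/7 ≈ 1981.7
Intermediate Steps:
d(D, N) = -D/7
Y = -34/7 (Y = -1/7*(-1) - 1*5 = 1/7 - 5 = -34/7 ≈ -4.8571)
-t(Y, 11)*W = -(-8*(-34/7))*(-51) = -272*(-51)/7 = -1*(-13872/7) = 13872/7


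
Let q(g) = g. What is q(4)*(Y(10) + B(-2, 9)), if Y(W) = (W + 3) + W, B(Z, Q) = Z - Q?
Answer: 48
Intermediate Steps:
Y(W) = 3 + 2*W (Y(W) = (3 + W) + W = 3 + 2*W)
q(4)*(Y(10) + B(-2, 9)) = 4*((3 + 2*10) + (-2 - 1*9)) = 4*((3 + 20) + (-2 - 9)) = 4*(23 - 11) = 4*12 = 48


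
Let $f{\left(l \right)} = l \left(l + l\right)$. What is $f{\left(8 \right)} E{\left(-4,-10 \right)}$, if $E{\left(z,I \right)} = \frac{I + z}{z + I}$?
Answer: $128$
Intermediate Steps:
$f{\left(l \right)} = 2 l^{2}$ ($f{\left(l \right)} = l 2 l = 2 l^{2}$)
$E{\left(z,I \right)} = 1$ ($E{\left(z,I \right)} = \frac{I + z}{I + z} = 1$)
$f{\left(8 \right)} E{\left(-4,-10 \right)} = 2 \cdot 8^{2} \cdot 1 = 2 \cdot 64 \cdot 1 = 128 \cdot 1 = 128$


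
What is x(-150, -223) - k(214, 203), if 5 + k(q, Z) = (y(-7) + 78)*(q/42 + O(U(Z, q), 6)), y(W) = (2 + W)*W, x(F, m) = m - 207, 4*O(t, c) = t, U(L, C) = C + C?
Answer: -274927/21 ≈ -13092.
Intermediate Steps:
U(L, C) = 2*C
O(t, c) = t/4
x(F, m) = -207 + m
y(W) = W*(2 + W)
k(q, Z) = -5 + 1243*q/21 (k(q, Z) = -5 + (-7*(2 - 7) + 78)*(q/42 + (2*q)/4) = -5 + (-7*(-5) + 78)*(q*(1/42) + q/2) = -5 + (35 + 78)*(q/42 + q/2) = -5 + 113*(11*q/21) = -5 + 1243*q/21)
x(-150, -223) - k(214, 203) = (-207 - 223) - (-5 + (1243/21)*214) = -430 - (-5 + 266002/21) = -430 - 1*265897/21 = -430 - 265897/21 = -274927/21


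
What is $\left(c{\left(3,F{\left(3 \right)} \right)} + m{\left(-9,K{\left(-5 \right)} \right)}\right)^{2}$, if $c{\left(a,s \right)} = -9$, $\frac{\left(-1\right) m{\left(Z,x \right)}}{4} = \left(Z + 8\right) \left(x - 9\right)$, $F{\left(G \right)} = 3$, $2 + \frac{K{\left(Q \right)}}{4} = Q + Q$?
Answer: $56169$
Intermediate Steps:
$K{\left(Q \right)} = -8 + 8 Q$ ($K{\left(Q \right)} = -8 + 4 \left(Q + Q\right) = -8 + 4 \cdot 2 Q = -8 + 8 Q$)
$m{\left(Z,x \right)} = - 4 \left(-9 + x\right) \left(8 + Z\right)$ ($m{\left(Z,x \right)} = - 4 \left(Z + 8\right) \left(x - 9\right) = - 4 \left(8 + Z\right) \left(-9 + x\right) = - 4 \left(-9 + x\right) \left(8 + Z\right)$)
$\left(c{\left(3,F{\left(3 \right)} \right)} + m{\left(-9,K{\left(-5 \right)} \right)}\right)^{2} = \left(-9 + \left(288 - 32 \left(-8 + 8 \left(-5\right)\right) + 36 \left(-9\right) - - 36 \left(-8 + 8 \left(-5\right)\right)\right)\right)^{2} = \left(-9 - \left(36 - 4 \left(-8 - 40\right)\right)\right)^{2} = \left(-9 - \left(-1500 + 1728\right)\right)^{2} = \left(-9 + \left(288 + 1536 - 324 - 1728\right)\right)^{2} = \left(-9 - 228\right)^{2} = \left(-237\right)^{2} = 56169$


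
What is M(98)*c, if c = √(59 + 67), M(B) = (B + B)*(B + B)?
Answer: 115248*√14 ≈ 4.3122e+5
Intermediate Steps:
M(B) = 4*B² (M(B) = (2*B)*(2*B) = 4*B²)
c = 3*√14 (c = √126 = 3*√14 ≈ 11.225)
M(98)*c = (4*98²)*(3*√14) = (4*9604)*(3*√14) = 38416*(3*√14) = 115248*√14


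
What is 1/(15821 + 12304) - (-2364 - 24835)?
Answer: 764971876/28125 ≈ 27199.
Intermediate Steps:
1/(15821 + 12304) - (-2364 - 24835) = 1/28125 - 1*(-27199) = 1/28125 + 27199 = 764971876/28125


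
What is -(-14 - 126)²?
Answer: -19600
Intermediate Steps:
-(-14 - 126)² = -1*(-140)² = -1*19600 = -19600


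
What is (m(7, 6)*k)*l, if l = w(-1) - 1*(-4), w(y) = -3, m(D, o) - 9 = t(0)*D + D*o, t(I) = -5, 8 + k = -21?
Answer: -464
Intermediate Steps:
k = -29 (k = -8 - 21 = -29)
m(D, o) = 9 - 5*D + D*o (m(D, o) = 9 + (-5*D + D*o) = 9 - 5*D + D*o)
l = 1 (l = -3 - 1*(-4) = -3 + 4 = 1)
(m(7, 6)*k)*l = ((9 - 5*7 + 7*6)*(-29))*1 = ((9 - 35 + 42)*(-29))*1 = (16*(-29))*1 = -464*1 = -464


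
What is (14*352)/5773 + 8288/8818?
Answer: 45650864/25453157 ≈ 1.7935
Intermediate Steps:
(14*352)/5773 + 8288/8818 = 4928*(1/5773) + 8288*(1/8818) = 4928/5773 + 4144/4409 = 45650864/25453157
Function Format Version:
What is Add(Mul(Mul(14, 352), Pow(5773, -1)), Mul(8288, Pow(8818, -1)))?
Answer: Rational(45650864, 25453157) ≈ 1.7935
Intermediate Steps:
Add(Mul(Mul(14, 352), Pow(5773, -1)), Mul(8288, Pow(8818, -1))) = Add(Mul(4928, Rational(1, 5773)), Mul(8288, Rational(1, 8818))) = Add(Rational(4928, 5773), Rational(4144, 4409)) = Rational(45650864, 25453157)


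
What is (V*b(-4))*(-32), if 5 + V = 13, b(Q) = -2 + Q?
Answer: 1536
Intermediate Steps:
V = 8 (V = -5 + 13 = 8)
(V*b(-4))*(-32) = (8*(-2 - 4))*(-32) = (8*(-6))*(-32) = -48*(-32) = 1536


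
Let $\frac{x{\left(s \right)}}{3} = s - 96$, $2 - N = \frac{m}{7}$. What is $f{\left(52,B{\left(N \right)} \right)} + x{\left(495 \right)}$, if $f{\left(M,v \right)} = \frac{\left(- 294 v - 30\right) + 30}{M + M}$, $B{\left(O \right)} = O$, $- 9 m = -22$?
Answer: $\frac{3577}{3} \approx 1192.3$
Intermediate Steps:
$m = \frac{22}{9}$ ($m = \left(- \frac{1}{9}\right) \left(-22\right) = \frac{22}{9} \approx 2.4444$)
$N = \frac{104}{63}$ ($N = 2 - \frac{22}{9 \cdot 7} = 2 - \frac{22}{9} \cdot \frac{1}{7} = 2 - \frac{22}{63} = \frac{104}{63} \approx 1.6508$)
$x{\left(s \right)} = -288 + 3 s$ ($x{\left(s \right)} = 3 \left(s - 96\right) = 3 \left(-96 + s\right) = -288 + 3 s$)
$f{\left(M,v \right)} = - \frac{147 v}{M}$ ($f{\left(M,v \right)} = \frac{\left(-30 - 294 v\right) + 30}{2 M} = - 294 v \frac{1}{2 M} = - \frac{147 v}{M}$)
$f{\left(52,B{\left(N \right)} \right)} + x{\left(495 \right)} = \left(-147\right) \frac{104}{63} \cdot \frac{1}{52} + \left(-288 + 3 \cdot 495\right) = \left(-147\right) \frac{104}{63} \cdot \frac{1}{52} + \left(-288 + 1485\right) = - \frac{14}{3} + 1197 = \frac{3577}{3}$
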